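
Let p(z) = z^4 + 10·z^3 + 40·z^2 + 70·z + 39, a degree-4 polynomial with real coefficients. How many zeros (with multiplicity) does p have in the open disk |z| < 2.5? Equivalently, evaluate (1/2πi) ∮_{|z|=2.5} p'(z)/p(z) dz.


The zeros of p are: -3, (-3 + 2i), (-3 - 2i), -1.
Their magnitudes are: 3, 3.606, 3.606, 1.
Zeros with |z| < R = 2.5: -1.
Count = 1.
By the argument principle, (1/2πi) ∮_{|z|=R} p'(z)/p(z) dz equals exactly this count.

Number of zeros inside |z| < 2.5: 1.


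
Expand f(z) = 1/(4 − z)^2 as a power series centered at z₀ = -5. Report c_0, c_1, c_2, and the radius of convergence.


Let w = z − z₀, so z = z₀ + w.
Then 4 − z = 4 − (z₀ + w) = (4 − z₀) − w = 9 − w.
f(z) = 1/(9 − w)^2 = (1/(9)^2) · (1 − w/(9))^{−2}.
By the binomial series (1−u)^{−2} = Σ_{n≥0} C(n+1, 1) u^n for |u|<1, with u = w/(9):
  c_n = C(n+1, 1) / (9)^(n+2).
  c_0 = 1/(9)^2 = 1/81.
  c_1 = 2/(9)^3 = 2/729.
  c_2 = 3/(9)^4 = 1/2187.
The series is valid for |w/d| < 1, i.e. |z − z₀| < |d|.
Radius of convergence: R = |4 − z₀| = |9| = 9 (distance from z₀ to the singularity z = 4).

c_0 = 1/81, c_1 = 2/729, c_2 = 1/2187; R = 9.


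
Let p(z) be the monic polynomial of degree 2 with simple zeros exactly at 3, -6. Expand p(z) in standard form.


The polynomial is p(z) = ∏_{α ∈ S} (z − α), where S = {3, -6}.
Expanding the product yields: p(z) = z^2 + 3·z -18.
The resulting polynomial has degree 2 and real coefficients as required.

p(z) = z^2 + 3·z -18.


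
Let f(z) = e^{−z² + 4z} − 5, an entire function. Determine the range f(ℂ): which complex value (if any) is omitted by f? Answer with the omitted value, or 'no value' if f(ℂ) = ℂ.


Little Picard bounds the complement of f(ℂ) to at most one point.
The exponent g(z) = −z² + 4z is a nonconstant polynomial, hence surjective onto ℂ. So e^{g(z)} takes every value in {e^w : w ∈ ℂ} = ℂ ∖ {0}. Adding -5 shifts the range to ℂ ∖ {-5}. f omits exactly -5.

Omitted value: -5.


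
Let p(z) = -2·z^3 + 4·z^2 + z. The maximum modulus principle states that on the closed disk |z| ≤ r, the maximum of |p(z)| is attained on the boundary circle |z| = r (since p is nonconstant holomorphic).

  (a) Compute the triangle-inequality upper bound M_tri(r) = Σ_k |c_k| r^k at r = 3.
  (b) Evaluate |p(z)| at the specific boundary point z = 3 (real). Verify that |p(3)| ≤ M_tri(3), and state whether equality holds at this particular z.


Coefficients: c_0 = 0, c_1 = 1, c_2 = 4, c_3 = -2. Radius r = 3.
Part (a). Triangle bound: M_tri(r) = Σ_k |c_k| r^k
  = |0|·3^0 + |1|·3^1 + |4|·3^2 + |-2|·3^3
  = 0 + 3 + 36 + 54 = 93.
This bounds M(r) := max_{|z|=r} |p(z)| from above; equality holds iff all terms c_k z^k can be made to align in phase at a single z on |z|=r.
Part (b). At z = 3 (real, on the circle |z| = r):
  p(3) = (0)·3^0 + (1)·3^1 + (4)·3^2 + (-2)·3^3 = -15.
  |p(3)| = 15.
Check: |p(3)| = 15 ≤ 93 = M_tri(3). ✓ Equality does not hold at z = 3 (the coefficients have mixed signs, so the terms do not all align in phase there).

M_tri(3) = 93; |p(3)| = 15; equality at z=3: no.


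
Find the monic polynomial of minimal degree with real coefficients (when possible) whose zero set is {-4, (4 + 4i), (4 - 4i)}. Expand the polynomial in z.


The polynomial is p(z) = ∏_{α ∈ S} (z − α), where S = {-4, (4 + 4i), (4 - 4i)}.
Expanding the product yields: p(z) = z^3 -4·z^2 + 128.
Note conjugate pairs combine to real quadratics: (z − (4+4i))(z − (4−4i)) = z² − 8z + 32.
The resulting polynomial has degree 3 and real coefficients as required.

p(z) = z^3 -4·z^2 + 128.


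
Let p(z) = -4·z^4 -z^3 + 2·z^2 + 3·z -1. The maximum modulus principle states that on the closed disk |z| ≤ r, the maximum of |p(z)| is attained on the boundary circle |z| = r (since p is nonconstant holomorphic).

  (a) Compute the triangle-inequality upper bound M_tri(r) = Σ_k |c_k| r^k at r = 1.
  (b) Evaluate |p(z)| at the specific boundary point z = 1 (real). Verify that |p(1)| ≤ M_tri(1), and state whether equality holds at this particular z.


Coefficients: c_0 = -1, c_1 = 3, c_2 = 2, c_3 = -1, c_4 = -4. Radius r = 1.
Part (a). Triangle bound: M_tri(r) = Σ_k |c_k| r^k
  = |-1|·1^0 + |3|·1^1 + |2|·1^2 + |-1|·1^3 + |-4|·1^4
  = 1 + 3 + 2 + 1 + 4 = 11.
This bounds M(r) := max_{|z|=r} |p(z)| from above; equality holds iff all terms c_k z^k can be made to align in phase at a single z on |z|=r.
Part (b). At z = 1 (real, on the circle |z| = r):
  p(1) = (-1)·1^0 + (3)·1^1 + (2)·1^2 + (-1)·1^3 + (-4)·1^4 = -1.
  |p(1)| = 1.
Check: |p(1)| = 1 ≤ 11 = M_tri(1). ✓ Equality does not hold at z = 1 (the coefficients have mixed signs, so the terms do not all align in phase there).

M_tri(1) = 11; |p(1)| = 1; equality at z=1: no.


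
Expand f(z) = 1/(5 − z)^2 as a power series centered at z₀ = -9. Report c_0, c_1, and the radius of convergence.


Let w = z − z₀, so z = z₀ + w.
Then 5 − z = 5 − (z₀ + w) = (5 − z₀) − w = 14 − w.
f(z) = 1/(14 − w)^2 = (1/(14)^2) · (1 − w/(14))^{−2}.
By the binomial series (1−u)^{−2} = Σ_{n≥0} C(n+1, 1) u^n for |u|<1, with u = w/(14):
  c_n = C(n+1, 1) / (14)^(n+2).
  c_0 = 1/(14)^2 = 1/196.
  c_1 = 2/(14)^3 = 1/1372.
The series is valid for |w/d| < 1, i.e. |z − z₀| < |d|.
Radius of convergence: R = |5 − z₀| = |14| = 14 (distance from z₀ to the singularity z = 5).

c_0 = 1/196, c_1 = 1/1372; R = 14.


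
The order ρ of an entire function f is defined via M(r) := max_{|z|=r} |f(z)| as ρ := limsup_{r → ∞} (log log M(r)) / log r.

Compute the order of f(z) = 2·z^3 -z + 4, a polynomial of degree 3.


|f(z)| ≤ Σ|c_k|·r^k = O(r^3) as r → ∞. Polynomial growth is O(e^{r^ε}) for every ε > 0 (since r^3/e^{r^ε} → 0), so ρ ≤ ε for all ε > 0, i.e. ρ = 0. Every nonconstant polynomial has order 0.
Therefore ρ = 0.

Order ρ = 0.


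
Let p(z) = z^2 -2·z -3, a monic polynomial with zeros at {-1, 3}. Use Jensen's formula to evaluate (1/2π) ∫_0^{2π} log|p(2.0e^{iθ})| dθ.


Zeros: -1, 3; r = 2.0.
Inside |z| < r: -1. Outside (|z| ≥ r): 3.
p(0) = -3, so log|p(0)| = log(3) = 1.0986.
Apply Jensen: I(r) = log|p(0)| + Σ_k log(r/|z_k|), summed over zeros inside |z| < r.
  log(r/|z_k|) for z_k = -1: log(2.0/1) = 0.6931
  Outside zeros (3) contribute nothing to the Jensen sum.
Sum over inside zeros: 0.6931.
I(r) = log|p(0)| + (inside sum) = 1.0986 + 0.6931 = 1.7918.
Note: since some zeros are outside |z| ≤ r, the simplified n·log(r) form does NOT apply — only the inside zeros contribute.

I(r) ≈ 1.7918.


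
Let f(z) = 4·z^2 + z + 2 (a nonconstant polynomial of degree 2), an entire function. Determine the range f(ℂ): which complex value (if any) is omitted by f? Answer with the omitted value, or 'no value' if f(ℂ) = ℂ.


Little Picard bounds the complement of f(ℂ) to at most one point.
For every w ∈ ℂ, the equation p(z) − w = 0 is a nonconstant polynomial in z and hence has at least one root by the fundamental theorem of algebra. So p is surjective onto ℂ, omitting no value.

Omitted value: no value.


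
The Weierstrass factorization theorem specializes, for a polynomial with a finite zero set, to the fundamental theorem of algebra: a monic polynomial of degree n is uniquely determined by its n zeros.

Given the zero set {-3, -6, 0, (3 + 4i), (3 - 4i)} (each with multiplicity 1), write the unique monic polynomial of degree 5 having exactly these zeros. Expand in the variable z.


The polynomial is p(z) = ∏_{α ∈ S} (z − α), where S = {-3, -6, 0, (3 + 4i), (3 - 4i)}.
Expanding the product yields: p(z) = z^5 + 3·z^4 -11·z^3 + 117·z^2 + 450·z.
Note conjugate pairs combine to real quadratics: (z − (3+4i))(z − (3−4i)) = z² − 6z + 25.
The resulting polynomial has degree 5 and real coefficients as required.

p(z) = z^5 + 3·z^4 -11·z^3 + 117·z^2 + 450·z.


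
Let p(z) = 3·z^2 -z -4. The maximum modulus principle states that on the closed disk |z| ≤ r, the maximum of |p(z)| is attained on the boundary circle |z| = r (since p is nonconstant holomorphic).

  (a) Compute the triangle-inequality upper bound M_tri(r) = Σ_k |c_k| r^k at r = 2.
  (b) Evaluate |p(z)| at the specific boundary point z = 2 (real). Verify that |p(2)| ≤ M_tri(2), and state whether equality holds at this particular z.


Coefficients: c_0 = -4, c_1 = -1, c_2 = 3. Radius r = 2.
Part (a). Triangle bound: M_tri(r) = Σ_k |c_k| r^k
  = |-4|·2^0 + |-1|·2^1 + |3|·2^2
  = 4 + 2 + 12 = 18.
This bounds M(r) := max_{|z|=r} |p(z)| from above; equality holds iff all terms c_k z^k can be made to align in phase at a single z on |z|=r.
Part (b). At z = 2 (real, on the circle |z| = r):
  p(2) = (-4)·2^0 + (-1)·2^1 + (3)·2^2 = 6.
  |p(2)| = 6.
Check: |p(2)| = 6 ≤ 18 = M_tri(2). ✓ Equality does not hold at z = 2 (the coefficients have mixed signs, so the terms do not all align in phase there).

M_tri(2) = 18; |p(2)| = 6; equality at z=2: no.


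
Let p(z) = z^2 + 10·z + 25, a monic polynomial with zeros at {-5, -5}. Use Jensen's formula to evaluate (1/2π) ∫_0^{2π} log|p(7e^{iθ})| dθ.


Zeros: -5, -5; r = 7.
Inside |z| < r: -5, -5. Outside (|z| ≥ r): ∅.
p(0) = 25, so log|p(0)| = log(25) = 3.2189.
Apply Jensen: I(r) = log|p(0)| + Σ_k log(r/|z_k|), summed over zeros inside |z| < r.
  log(r/|z_k|) for z_k = -5: log(7/5) = 0.3365
  log(r/|z_k|) for z_k = -5: log(7/5) = 0.3365
Sum over inside zeros: 0.6729.
I(r) = log|p(0)| + (inside sum) = 3.2189 + 0.6729 = 3.8918.
Closed form (all zeros inside, monic): I(r) = n·log(r) = 2·log(7) = 3.8918. ✓

I(r) ≈ 3.8918.


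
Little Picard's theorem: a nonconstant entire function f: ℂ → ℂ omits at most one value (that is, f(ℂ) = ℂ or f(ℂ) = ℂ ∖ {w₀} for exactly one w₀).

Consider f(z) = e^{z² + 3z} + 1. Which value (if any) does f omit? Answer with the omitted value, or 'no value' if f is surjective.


Little Picard bounds the complement of f(ℂ) to at most one point.
The exponent g(z) = z² + 3z is a nonconstant polynomial, hence surjective onto ℂ. So e^{g(z)} takes every value in {e^w : w ∈ ℂ} = ℂ ∖ {0}. Adding 1 shifts the range to ℂ ∖ {1}. f omits exactly 1.

Omitted value: 1.


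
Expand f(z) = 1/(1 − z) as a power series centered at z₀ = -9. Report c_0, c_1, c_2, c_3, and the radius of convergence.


Let w = z − z₀, so z = z₀ + w.
Then 1 − z = 1 − (z₀ + w) = (1 − z₀) − w = 10 − w.
f(z) = 1/(10 − w) = (1/(10)) · 1/(1 − w/(10)) = Σ_{n≥0} w^n / (10)^(n+1).
So c_n = 1/(10)^(n+1):
  c_0 = 1/(10)^1 = 1/10.
  c_1 = 1/(10)^2 = 1/100.
  c_2 = 1/(10)^3 = 1/1000.
  c_3 = 1/(10)^4 = 1/10000.
The series is valid for |w/d| < 1, i.e. |z − z₀| < |d|.
Radius of convergence: R = |1 − z₀| = |10| = 10 (distance from z₀ to the singularity z = 1).

c_0 = 1/10, c_1 = 1/100, c_2 = 1/1000, c_3 = 1/10000; R = 10.


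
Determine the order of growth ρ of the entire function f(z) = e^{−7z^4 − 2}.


|e^{−7z^4 − 2}| = e^{Re(-7·z^4) + -2} ≤ e^{7|z|^4 + -2} = e^{7r^4 + -2} on |z| = r, so ρ ≤ 4. Choosing z on |z|=r so that -7·z^4 is real positive (always possible by picking arg z appropriately) gives |f(z)| = e^{7r^4 + -2}, matching the bound. The additive constant -2 does not affect log log M(r) ~ 4·log r. Hence ρ = 4.
Therefore ρ = 4.

Order ρ = 4.


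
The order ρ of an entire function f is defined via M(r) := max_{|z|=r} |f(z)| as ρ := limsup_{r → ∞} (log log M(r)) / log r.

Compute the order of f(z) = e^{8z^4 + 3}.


|e^{8z^4 + 3}| = e^{Re(8·z^4) + 3} ≤ e^{8|z|^4 + 3} = e^{8r^4 + 3} on |z| = r, so ρ ≤ 4. Choosing z on |z|=r so that 8·z^4 is real positive (always possible by picking arg z appropriately) gives |f(z)| = e^{8r^4 + 3}, matching the bound. The additive constant 3 does not affect log log M(r) ~ 4·log r. Hence ρ = 4.
Therefore ρ = 4.

Order ρ = 4.


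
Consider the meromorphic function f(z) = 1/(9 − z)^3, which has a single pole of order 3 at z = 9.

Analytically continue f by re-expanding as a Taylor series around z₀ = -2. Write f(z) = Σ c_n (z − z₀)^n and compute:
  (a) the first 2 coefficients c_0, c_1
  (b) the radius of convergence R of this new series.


Let w = z − z₀, so z = z₀ + w.
Then 9 − z = 9 − (z₀ + w) = (9 − z₀) − w = 11 − w.
f(z) = 1/(11 − w)^3 = (1/(11)^3) · (1 − w/(11))^{−3}.
By the binomial series (1−u)^{−3} = Σ_{n≥0} C(n+2, 2) u^n for |u|<1, with u = w/(11):
  c_n = C(n+2, 2) / (11)^(n+3).
  c_0 = 1/(11)^3 = 1/1331.
  c_1 = 3/(11)^4 = 3/14641.
The series is valid for |w/d| < 1, i.e. |z − z₀| < |d|.
Radius of convergence: R = |9 − z₀| = |11| = 11 (distance from z₀ to the singularity z = 9).

c_0 = 1/1331, c_1 = 3/14641; R = 11.


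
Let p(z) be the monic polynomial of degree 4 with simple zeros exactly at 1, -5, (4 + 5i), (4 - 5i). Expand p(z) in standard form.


The polynomial is p(z) = ∏_{α ∈ S} (z − α), where S = {1, -5, (4 + 5i), (4 - 5i)}.
Expanding the product yields: p(z) = z^4 -4·z^3 + 4·z^2 + 204·z -205.
Note conjugate pairs combine to real quadratics: (z − (4+5i))(z − (4−5i)) = z² − 8z + 41.
The resulting polynomial has degree 4 and real coefficients as required.

p(z) = z^4 -4·z^3 + 4·z^2 + 204·z -205.


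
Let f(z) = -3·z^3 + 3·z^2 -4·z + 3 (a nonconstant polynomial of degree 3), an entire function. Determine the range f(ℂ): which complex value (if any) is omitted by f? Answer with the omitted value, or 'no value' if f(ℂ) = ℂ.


Little Picard bounds the complement of f(ℂ) to at most one point.
For every w ∈ ℂ, the equation p(z) − w = 0 is a nonconstant polynomial in z and hence has at least one root by the fundamental theorem of algebra. So p is surjective onto ℂ, omitting no value.

Omitted value: no value.


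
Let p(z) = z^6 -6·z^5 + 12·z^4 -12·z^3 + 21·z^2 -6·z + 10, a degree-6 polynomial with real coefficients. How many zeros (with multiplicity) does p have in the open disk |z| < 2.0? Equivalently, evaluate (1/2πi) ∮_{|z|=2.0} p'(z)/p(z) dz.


The zeros of p are: (0 + 1i), (0 - 1i), (3 + 1i), (3 - 1i), (0 + 1i), (0 - 1i).
Their magnitudes are: 1, 1, 3.162, 3.162, 1, 1.
Zeros with |z| < R = 2.0: (0 + 1i), (0 - 1i), (0 + 1i), (0 - 1i).
Count = 4.
By the argument principle, (1/2πi) ∮_{|z|=R} p'(z)/p(z) dz equals exactly this count.

Number of zeros inside |z| < 2.0: 4.


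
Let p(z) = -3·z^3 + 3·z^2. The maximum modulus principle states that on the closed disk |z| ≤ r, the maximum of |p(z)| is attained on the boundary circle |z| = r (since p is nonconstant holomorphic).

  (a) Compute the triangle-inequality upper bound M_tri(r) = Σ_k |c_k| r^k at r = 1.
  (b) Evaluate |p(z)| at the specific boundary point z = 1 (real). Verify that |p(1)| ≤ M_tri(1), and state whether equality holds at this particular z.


Coefficients: c_0 = 0, c_1 = 0, c_2 = 3, c_3 = -3. Radius r = 1.
Part (a). Triangle bound: M_tri(r) = Σ_k |c_k| r^k
  = |0|·1^0 + |0|·1^1 + |3|·1^2 + |-3|·1^3
  = 0 + 0 + 3 + 3 = 6.
This bounds M(r) := max_{|z|=r} |p(z)| from above; equality holds iff all terms c_k z^k can be made to align in phase at a single z on |z|=r.
Part (b). At z = 1 (real, on the circle |z| = r):
  p(1) = (0)·1^0 + (0)·1^1 + (3)·1^2 + (-3)·1^3 = 0.
  |p(1)| = 0.
Check: |p(1)| = 0 ≤ 6 = M_tri(1). ✓ Equality does not hold at z = 1 (the coefficients have mixed signs, so the terms do not all align in phase there).

M_tri(1) = 6; |p(1)| = 0; equality at z=1: no.


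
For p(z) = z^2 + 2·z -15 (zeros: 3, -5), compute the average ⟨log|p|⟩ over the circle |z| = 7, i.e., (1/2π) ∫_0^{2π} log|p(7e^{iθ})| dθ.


Zeros: -5, 3; r = 7.
Inside |z| < r: -5, 3. Outside (|z| ≥ r): ∅.
p(0) = -15, so log|p(0)| = log(15) = 2.7081.
Apply Jensen: I(r) = log|p(0)| + Σ_k log(r/|z_k|), summed over zeros inside |z| < r.
  log(r/|z_k|) for z_k = 3: log(7/3) = 0.8473
  log(r/|z_k|) for z_k = -5: log(7/5) = 0.3365
Sum over inside zeros: 1.1838.
I(r) = log|p(0)| + (inside sum) = 2.7081 + 1.1838 = 3.8918.
Closed form (all zeros inside, monic): I(r) = n·log(r) = 2·log(7) = 3.8918. ✓

I(r) ≈ 3.8918.


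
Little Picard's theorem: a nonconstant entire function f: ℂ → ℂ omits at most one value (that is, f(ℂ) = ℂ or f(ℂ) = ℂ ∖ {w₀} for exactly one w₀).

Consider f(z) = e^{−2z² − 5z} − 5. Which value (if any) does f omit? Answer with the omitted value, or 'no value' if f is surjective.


Little Picard bounds the complement of f(ℂ) to at most one point.
The exponent g(z) = −2z² − 5z is a nonconstant polynomial, hence surjective onto ℂ. So e^{g(z)} takes every value in {e^w : w ∈ ℂ} = ℂ ∖ {0}. Adding -5 shifts the range to ℂ ∖ {-5}. f omits exactly -5.

Omitted value: -5.


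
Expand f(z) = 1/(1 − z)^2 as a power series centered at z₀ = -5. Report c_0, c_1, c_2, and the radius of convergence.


Let w = z − z₀, so z = z₀ + w.
Then 1 − z = 1 − (z₀ + w) = (1 − z₀) − w = 6 − w.
f(z) = 1/(6 − w)^2 = (1/(6)^2) · (1 − w/(6))^{−2}.
By the binomial series (1−u)^{−2} = Σ_{n≥0} C(n+1, 1) u^n for |u|<1, with u = w/(6):
  c_n = C(n+1, 1) / (6)^(n+2).
  c_0 = 1/(6)^2 = 1/36.
  c_1 = 2/(6)^3 = 1/108.
  c_2 = 3/(6)^4 = 1/432.
The series is valid for |w/d| < 1, i.e. |z − z₀| < |d|.
Radius of convergence: R = |1 − z₀| = |6| = 6 (distance from z₀ to the singularity z = 1).

c_0 = 1/36, c_1 = 1/108, c_2 = 1/432; R = 6.


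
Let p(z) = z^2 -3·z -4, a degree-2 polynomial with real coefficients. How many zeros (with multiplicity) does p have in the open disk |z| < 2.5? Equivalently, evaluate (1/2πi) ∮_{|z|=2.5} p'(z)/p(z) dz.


The zeros of p are: -1, 4.
Their magnitudes are: 1, 4.
Zeros with |z| < R = 2.5: -1.
Count = 1.
By the argument principle, (1/2πi) ∮_{|z|=R} p'(z)/p(z) dz equals exactly this count.

Number of zeros inside |z| < 2.5: 1.


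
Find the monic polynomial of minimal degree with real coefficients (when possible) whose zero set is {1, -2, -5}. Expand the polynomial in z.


The polynomial is p(z) = ∏_{α ∈ S} (z − α), where S = {1, -2, -5}.
Expanding the product yields: p(z) = z^3 + 6·z^2 + 3·z -10.
The resulting polynomial has degree 3 and real coefficients as required.

p(z) = z^3 + 6·z^2 + 3·z -10.


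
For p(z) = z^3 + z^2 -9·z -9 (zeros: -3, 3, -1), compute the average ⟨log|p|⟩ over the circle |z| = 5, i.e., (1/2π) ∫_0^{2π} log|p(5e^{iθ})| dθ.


Zeros: -3, -1, 3; r = 5.
Inside |z| < r: -3, -1, 3. Outside (|z| ≥ r): ∅.
p(0) = -9, so log|p(0)| = log(9) = 2.1972.
Apply Jensen: I(r) = log|p(0)| + Σ_k log(r/|z_k|), summed over zeros inside |z| < r.
  log(r/|z_k|) for z_k = -3: log(5/3) = 0.5108
  log(r/|z_k|) for z_k = 3: log(5/3) = 0.5108
  log(r/|z_k|) for z_k = -1: log(5/1) = 1.6094
Sum over inside zeros: 2.6311.
I(r) = log|p(0)| + (inside sum) = 2.1972 + 2.6311 = 4.8283.
Closed form (all zeros inside, monic): I(r) = n·log(r) = 3·log(5) = 4.8283. ✓

I(r) ≈ 4.8283.


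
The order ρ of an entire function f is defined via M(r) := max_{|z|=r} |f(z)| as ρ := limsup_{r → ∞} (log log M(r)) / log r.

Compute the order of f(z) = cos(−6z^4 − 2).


Write cos(w) = (e^{iw} ± e^{−iw})/(2 or 2i), so |cos(w)| ≤ e^{|w|}. With w = −6z^4 − 2, |w| ≤ 6r^4 + 2 on |z|=r, giving M(r) ≤ e^{6r^4 + 2} and ρ ≤ 4. For the lower bound, choose z on |z|=r with -6z^4 purely imaginary of modulus 6r^4; then |cos(−6z^4 − 2)| grows like e^{6r^4}/2, so ρ ≥ 4. Hence ρ = 4.
Therefore ρ = 4.

Order ρ = 4.


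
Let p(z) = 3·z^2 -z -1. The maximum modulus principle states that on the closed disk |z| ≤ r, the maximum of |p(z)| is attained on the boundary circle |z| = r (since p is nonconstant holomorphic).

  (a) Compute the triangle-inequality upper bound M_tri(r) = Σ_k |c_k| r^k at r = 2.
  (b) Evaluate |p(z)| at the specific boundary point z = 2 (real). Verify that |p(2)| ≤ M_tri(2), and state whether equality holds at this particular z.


Coefficients: c_0 = -1, c_1 = -1, c_2 = 3. Radius r = 2.
Part (a). Triangle bound: M_tri(r) = Σ_k |c_k| r^k
  = |-1|·2^0 + |-1|·2^1 + |3|·2^2
  = 1 + 2 + 12 = 15.
This bounds M(r) := max_{|z|=r} |p(z)| from above; equality holds iff all terms c_k z^k can be made to align in phase at a single z on |z|=r.
Part (b). At z = 2 (real, on the circle |z| = r):
  p(2) = (-1)·2^0 + (-1)·2^1 + (3)·2^2 = 9.
  |p(2)| = 9.
Check: |p(2)| = 9 ≤ 15 = M_tri(2). ✓ Equality does not hold at z = 2 (the coefficients have mixed signs, so the terms do not all align in phase there).

M_tri(2) = 15; |p(2)| = 9; equality at z=2: no.


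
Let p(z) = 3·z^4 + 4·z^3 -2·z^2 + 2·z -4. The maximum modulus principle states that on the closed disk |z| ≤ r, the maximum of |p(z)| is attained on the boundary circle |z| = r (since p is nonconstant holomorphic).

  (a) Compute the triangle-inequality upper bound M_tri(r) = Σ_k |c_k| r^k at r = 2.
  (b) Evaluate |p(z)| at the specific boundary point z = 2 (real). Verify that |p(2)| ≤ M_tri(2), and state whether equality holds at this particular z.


Coefficients: c_0 = -4, c_1 = 2, c_2 = -2, c_3 = 4, c_4 = 3. Radius r = 2.
Part (a). Triangle bound: M_tri(r) = Σ_k |c_k| r^k
  = |-4|·2^0 + |2|·2^1 + |-2|·2^2 + |4|·2^3 + |3|·2^4
  = 4 + 4 + 8 + 32 + 48 = 96.
This bounds M(r) := max_{|z|=r} |p(z)| from above; equality holds iff all terms c_k z^k can be made to align in phase at a single z on |z|=r.
Part (b). At z = 2 (real, on the circle |z| = r):
  p(2) = (-4)·2^0 + (2)·2^1 + (-2)·2^2 + (4)·2^3 + (3)·2^4 = 72.
  |p(2)| = 72.
Check: |p(2)| = 72 ≤ 96 = M_tri(2). ✓ Equality does not hold at z = 2 (the coefficients have mixed signs, so the terms do not all align in phase there).

M_tri(2) = 96; |p(2)| = 72; equality at z=2: no.


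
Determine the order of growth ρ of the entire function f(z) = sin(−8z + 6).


sin(w) is a linear combination of e^{iw} and e^{−iw} (or e^w, e^{−w} in the hyperbolic case), so |sin(w)| ≤ e^{|w|}. With w = −8z + 6, |w| ≤ 8|z| + 6 = 8r + 6 on |z| = r, giving M(r) ≤ e^{8r + 6}, so ρ ≤ 1. On a suitable ray (z = it for sin/cos; z = t for sinh/cosh, t real → ∞), |sin(−8z + 6)| grows like e^{8|t|}/2, so ρ ≥ 1. Hence ρ = 1.
Therefore ρ = 1.

Order ρ = 1.


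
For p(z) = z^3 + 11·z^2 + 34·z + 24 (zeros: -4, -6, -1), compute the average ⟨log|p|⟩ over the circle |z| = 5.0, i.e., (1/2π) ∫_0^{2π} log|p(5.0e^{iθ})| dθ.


Zeros: -6, -4, -1; r = 5.0.
Inside |z| < r: -4, -1. Outside (|z| ≥ r): -6.
p(0) = 24, so log|p(0)| = log(24) = 3.1781.
Apply Jensen: I(r) = log|p(0)| + Σ_k log(r/|z_k|), summed over zeros inside |z| < r.
  log(r/|z_k|) for z_k = -4: log(5.0/4) = 0.2231
  log(r/|z_k|) for z_k = -1: log(5.0/1) = 1.6094
  Outside zeros (-6) contribute nothing to the Jensen sum.
Sum over inside zeros: 1.8326.
I(r) = log|p(0)| + (inside sum) = 3.1781 + 1.8326 = 5.0106.
Note: since some zeros are outside |z| ≤ r, the simplified n·log(r) form does NOT apply — only the inside zeros contribute.

I(r) ≈ 5.0106.


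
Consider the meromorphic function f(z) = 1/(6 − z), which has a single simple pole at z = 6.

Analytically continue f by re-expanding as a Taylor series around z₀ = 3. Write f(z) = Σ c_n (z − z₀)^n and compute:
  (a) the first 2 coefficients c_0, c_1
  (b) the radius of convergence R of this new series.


Let w = z − z₀, so z = z₀ + w.
Then 6 − z = 6 − (z₀ + w) = (6 − z₀) − w = 3 − w.
f(z) = 1/(3 − w) = (1/(3)) · 1/(1 − w/(3)) = Σ_{n≥0} w^n / (3)^(n+1).
So c_n = 1/(3)^(n+1):
  c_0 = 1/(3)^1 = 1/3.
  c_1 = 1/(3)^2 = 1/9.
The series is valid for |w/d| < 1, i.e. |z − z₀| < |d|.
Radius of convergence: R = |6 − z₀| = |3| = 3 (distance from z₀ to the singularity z = 6).

c_0 = 1/3, c_1 = 1/9; R = 3.


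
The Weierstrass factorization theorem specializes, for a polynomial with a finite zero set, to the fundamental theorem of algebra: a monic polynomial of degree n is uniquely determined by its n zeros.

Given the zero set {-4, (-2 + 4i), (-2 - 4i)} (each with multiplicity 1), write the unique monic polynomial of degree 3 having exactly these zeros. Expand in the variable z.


The polynomial is p(z) = ∏_{α ∈ S} (z − α), where S = {-4, (-2 + 4i), (-2 - 4i)}.
Expanding the product yields: p(z) = z^3 + 8·z^2 + 36·z + 80.
Note conjugate pairs combine to real quadratics: (z − (-2+4i))(z − (-2−4i)) = z² + 4z + 20.
The resulting polynomial has degree 3 and real coefficients as required.

p(z) = z^3 + 8·z^2 + 36·z + 80.


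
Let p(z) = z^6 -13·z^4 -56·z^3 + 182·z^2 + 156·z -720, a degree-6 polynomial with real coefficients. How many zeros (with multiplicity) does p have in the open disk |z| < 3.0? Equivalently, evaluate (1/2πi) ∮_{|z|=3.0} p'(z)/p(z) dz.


The zeros of p are: 4, (2 + 1i), (2 - 1i), -2, (-3 + 3i), (-3 - 3i).
Their magnitudes are: 4, 2.236, 2.236, 2, 4.243, 4.243.
Zeros with |z| < R = 3.0: (2 + 1i), (2 - 1i), -2.
Count = 3.
By the argument principle, (1/2πi) ∮_{|z|=R} p'(z)/p(z) dz equals exactly this count.

Number of zeros inside |z| < 3.0: 3.


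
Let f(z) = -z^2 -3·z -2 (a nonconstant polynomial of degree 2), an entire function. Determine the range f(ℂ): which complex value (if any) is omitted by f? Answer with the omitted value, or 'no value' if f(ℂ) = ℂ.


Little Picard bounds the complement of f(ℂ) to at most one point.
For every w ∈ ℂ, the equation p(z) − w = 0 is a nonconstant polynomial in z and hence has at least one root by the fundamental theorem of algebra. So p is surjective onto ℂ, omitting no value.

Omitted value: no value.


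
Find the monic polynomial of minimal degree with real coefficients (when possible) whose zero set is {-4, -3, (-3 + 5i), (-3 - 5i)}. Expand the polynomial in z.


The polynomial is p(z) = ∏_{α ∈ S} (z − α), where S = {-4, -3, (-3 + 5i), (-3 - 5i)}.
Expanding the product yields: p(z) = z^4 + 13·z^3 + 88·z^2 + 310·z + 408.
Note conjugate pairs combine to real quadratics: (z − (-3+5i))(z − (-3−5i)) = z² + 6z + 34.
The resulting polynomial has degree 4 and real coefficients as required.

p(z) = z^4 + 13·z^3 + 88·z^2 + 310·z + 408.


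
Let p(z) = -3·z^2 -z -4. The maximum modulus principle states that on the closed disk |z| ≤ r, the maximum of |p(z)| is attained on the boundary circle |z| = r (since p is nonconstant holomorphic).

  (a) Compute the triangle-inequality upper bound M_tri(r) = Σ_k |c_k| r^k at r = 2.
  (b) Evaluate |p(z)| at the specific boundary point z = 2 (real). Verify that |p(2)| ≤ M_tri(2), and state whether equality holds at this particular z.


Coefficients: c_0 = -4, c_1 = -1, c_2 = -3. Radius r = 2.
Part (a). Triangle bound: M_tri(r) = Σ_k |c_k| r^k
  = |-4|·2^0 + |-1|·2^1 + |-3|·2^2
  = 4 + 2 + 12 = 18.
This bounds M(r) := max_{|z|=r} |p(z)| from above; equality holds iff all terms c_k z^k can be made to align in phase at a single z on |z|=r.
Part (b). At z = 2 (real, on the circle |z| = r):
  p(2) = (-4)·2^0 + (-1)·2^1 + (-3)·2^2 = -18.
  |p(2)| = 18.
Since all nonzero coefficients share the same sign, |p(2)| = 18 = M_tri(2); the triangle bound is attained at z = 2, so in fact M(r) = 18.

M_tri(2) = 18; |p(2)| = 18; equality at z=2: yes.


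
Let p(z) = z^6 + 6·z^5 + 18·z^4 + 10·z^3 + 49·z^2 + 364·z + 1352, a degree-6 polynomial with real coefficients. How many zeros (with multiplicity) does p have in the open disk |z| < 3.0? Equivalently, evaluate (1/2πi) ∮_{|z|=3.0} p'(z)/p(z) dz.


The zeros of p are: (-3 + 2i), (-3 - 2i), (-2 + 3i), (-2 - 3i), (2 + 2i), (2 - 2i).
Their magnitudes are: 3.606, 3.606, 3.606, 3.606, 2.828, 2.828.
Zeros with |z| < R = 3.0: (2 + 2i), (2 - 2i).
Count = 2.
By the argument principle, (1/2πi) ∮_{|z|=R} p'(z)/p(z) dz equals exactly this count.

Number of zeros inside |z| < 3.0: 2.


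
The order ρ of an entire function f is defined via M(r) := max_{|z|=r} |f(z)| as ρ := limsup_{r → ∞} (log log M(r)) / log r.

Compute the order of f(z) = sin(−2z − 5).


sin(w) is a linear combination of e^{iw} and e^{−iw} (or e^w, e^{−w} in the hyperbolic case), so |sin(w)| ≤ e^{|w|}. With w = −2z − 5, |w| ≤ 2|z| + 5 = 2r + 5 on |z| = r, giving M(r) ≤ e^{2r + 5}, so ρ ≤ 1. On a suitable ray (z = it for sin/cos; z = t for sinh/cosh, t real → ∞), |sin(−2z − 5)| grows like e^{2|t|}/2, so ρ ≥ 1. Hence ρ = 1.
Therefore ρ = 1.

Order ρ = 1.


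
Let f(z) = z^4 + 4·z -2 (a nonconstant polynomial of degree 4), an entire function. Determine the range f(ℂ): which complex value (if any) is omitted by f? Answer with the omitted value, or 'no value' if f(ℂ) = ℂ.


Little Picard bounds the complement of f(ℂ) to at most one point.
For every w ∈ ℂ, the equation p(z) − w = 0 is a nonconstant polynomial in z and hence has at least one root by the fundamental theorem of algebra. So p is surjective onto ℂ, omitting no value.

Omitted value: no value.


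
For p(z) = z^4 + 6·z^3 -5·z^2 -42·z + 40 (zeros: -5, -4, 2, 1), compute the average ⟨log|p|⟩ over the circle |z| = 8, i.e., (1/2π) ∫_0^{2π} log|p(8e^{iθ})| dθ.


Zeros: -5, -4, 1, 2; r = 8.
Inside |z| < r: -5, -4, 1, 2. Outside (|z| ≥ r): ∅.
p(0) = 40, so log|p(0)| = log(40) = 3.6889.
Apply Jensen: I(r) = log|p(0)| + Σ_k log(r/|z_k|), summed over zeros inside |z| < r.
  log(r/|z_k|) for z_k = -5: log(8/5) = 0.4700
  log(r/|z_k|) for z_k = -4: log(8/4) = 0.6931
  log(r/|z_k|) for z_k = 2: log(8/2) = 1.3863
  log(r/|z_k|) for z_k = 1: log(8/1) = 2.0794
Sum over inside zeros: 4.6289.
I(r) = log|p(0)| + (inside sum) = 3.6889 + 4.6289 = 8.3178.
Closed form (all zeros inside, monic): I(r) = n·log(r) = 4·log(8) = 8.3178. ✓

I(r) ≈ 8.3178.


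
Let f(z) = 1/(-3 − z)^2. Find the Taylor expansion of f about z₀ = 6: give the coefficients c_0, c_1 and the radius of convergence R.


Let w = z − z₀, so z = z₀ + w.
Then -3 − z = -3 − (z₀ + w) = (-3 − z₀) − w = -9 − w.
f(z) = 1/(-9 − w)^2 = (1/(-9)^2) · (1 − w/(-9))^{−2}.
By the binomial series (1−u)^{−2} = Σ_{n≥0} C(n+1, 1) u^n for |u|<1, with u = w/(-9):
  c_n = C(n+1, 1) / (-9)^(n+2).
  c_0 = 1/(-9)^2 = 1/81.
  c_1 = 2/(-9)^3 = -2/729.
The series is valid for |w/d| < 1, i.e. |z − z₀| < |d|.
Radius of convergence: R = |-3 − z₀| = |-9| = 9 (distance from z₀ to the singularity z = -3).

c_0 = 1/81, c_1 = -2/729; R = 9.


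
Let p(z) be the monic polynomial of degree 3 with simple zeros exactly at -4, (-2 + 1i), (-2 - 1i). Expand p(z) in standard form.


The polynomial is p(z) = ∏_{α ∈ S} (z − α), where S = {-4, (-2 + 1i), (-2 - 1i)}.
Expanding the product yields: p(z) = z^3 + 8·z^2 + 21·z + 20.
Note conjugate pairs combine to real quadratics: (z − (-2+1i))(z − (-2−1i)) = z² + 4z + 5.
The resulting polynomial has degree 3 and real coefficients as required.

p(z) = z^3 + 8·z^2 + 21·z + 20.


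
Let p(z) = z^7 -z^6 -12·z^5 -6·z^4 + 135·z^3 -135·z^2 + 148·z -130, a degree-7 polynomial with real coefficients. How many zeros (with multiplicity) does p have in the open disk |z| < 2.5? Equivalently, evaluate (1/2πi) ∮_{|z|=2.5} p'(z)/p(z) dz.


The zeros of p are: (0 + 1i), (0 - 1i), (-3 + 2i), (-3 - 2i), (3 + 1i), (3 - 1i), 1.
Their magnitudes are: 1, 1, 3.606, 3.606, 3.162, 3.162, 1.
Zeros with |z| < R = 2.5: (0 + 1i), (0 - 1i), 1.
Count = 3.
By the argument principle, (1/2πi) ∮_{|z|=R} p'(z)/p(z) dz equals exactly this count.

Number of zeros inside |z| < 2.5: 3.


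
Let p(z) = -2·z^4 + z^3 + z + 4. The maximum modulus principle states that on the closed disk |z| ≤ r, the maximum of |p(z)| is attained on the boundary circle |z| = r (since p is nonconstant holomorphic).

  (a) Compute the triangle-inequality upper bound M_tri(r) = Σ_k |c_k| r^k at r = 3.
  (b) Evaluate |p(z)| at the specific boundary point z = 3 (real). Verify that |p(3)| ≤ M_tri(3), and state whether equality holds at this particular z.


Coefficients: c_0 = 4, c_1 = 1, c_2 = 0, c_3 = 1, c_4 = -2. Radius r = 3.
Part (a). Triangle bound: M_tri(r) = Σ_k |c_k| r^k
  = |4|·3^0 + |1|·3^1 + |0|·3^2 + |1|·3^3 + |-2|·3^4
  = 4 + 3 + 0 + 27 + 162 = 196.
This bounds M(r) := max_{|z|=r} |p(z)| from above; equality holds iff all terms c_k z^k can be made to align in phase at a single z on |z|=r.
Part (b). At z = 3 (real, on the circle |z| = r):
  p(3) = (4)·3^0 + (1)·3^1 + (0)·3^2 + (1)·3^3 + (-2)·3^4 = -128.
  |p(3)| = 128.
Check: |p(3)| = 128 ≤ 196 = M_tri(3). ✓ Equality does not hold at z = 3 (the coefficients have mixed signs, so the terms do not all align in phase there).

M_tri(3) = 196; |p(3)| = 128; equality at z=3: no.


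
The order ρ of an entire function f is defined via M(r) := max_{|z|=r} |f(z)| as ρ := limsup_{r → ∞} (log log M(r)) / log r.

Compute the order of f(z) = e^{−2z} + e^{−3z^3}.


Each summand is entire of order 1 and 3 respectively (as in the single-exponential case). The order of a sum is at most the max of the orders, so ρ ≤ 3. For the lower bound: on |z|=r choose arg z so that -3z^3 is real positive; then |e^{-3z^3}| = e^{3r^3} while |e^{-2z}| ≤ e^{2r^1} = o(e^{3r^3}). So |f| ≥ e^{3r^3}(1 − o(1)) and ρ ≥ 3. Hence ρ = max(1, 3) = 3.
Therefore ρ = 3.

Order ρ = 3.


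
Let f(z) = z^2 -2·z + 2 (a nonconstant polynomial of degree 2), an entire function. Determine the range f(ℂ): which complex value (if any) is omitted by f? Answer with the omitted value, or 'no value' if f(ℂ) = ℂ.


Little Picard bounds the complement of f(ℂ) to at most one point.
For every w ∈ ℂ, the equation p(z) − w = 0 is a nonconstant polynomial in z and hence has at least one root by the fundamental theorem of algebra. So p is surjective onto ℂ, omitting no value.

Omitted value: no value.


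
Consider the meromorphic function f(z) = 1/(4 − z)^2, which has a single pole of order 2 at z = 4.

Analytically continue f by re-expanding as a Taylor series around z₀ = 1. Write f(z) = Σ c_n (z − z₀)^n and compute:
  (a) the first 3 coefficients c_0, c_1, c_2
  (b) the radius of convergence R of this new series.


Let w = z − z₀, so z = z₀ + w.
Then 4 − z = 4 − (z₀ + w) = (4 − z₀) − w = 3 − w.
f(z) = 1/(3 − w)^2 = (1/(3)^2) · (1 − w/(3))^{−2}.
By the binomial series (1−u)^{−2} = Σ_{n≥0} C(n+1, 1) u^n for |u|<1, with u = w/(3):
  c_n = C(n+1, 1) / (3)^(n+2).
  c_0 = 1/(3)^2 = 1/9.
  c_1 = 2/(3)^3 = 2/27.
  c_2 = 3/(3)^4 = 1/27.
The series is valid for |w/d| < 1, i.e. |z − z₀| < |d|.
Radius of convergence: R = |4 − z₀| = |3| = 3 (distance from z₀ to the singularity z = 4).

c_0 = 1/9, c_1 = 2/27, c_2 = 1/27; R = 3.


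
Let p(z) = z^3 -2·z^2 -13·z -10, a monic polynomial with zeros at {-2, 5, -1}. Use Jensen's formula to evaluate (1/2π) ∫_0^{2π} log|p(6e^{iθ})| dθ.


Zeros: -2, -1, 5; r = 6.
Inside |z| < r: -2, -1, 5. Outside (|z| ≥ r): ∅.
p(0) = -10, so log|p(0)| = log(10) = 2.3026.
Apply Jensen: I(r) = log|p(0)| + Σ_k log(r/|z_k|), summed over zeros inside |z| < r.
  log(r/|z_k|) for z_k = -2: log(6/2) = 1.0986
  log(r/|z_k|) for z_k = 5: log(6/5) = 0.1823
  log(r/|z_k|) for z_k = -1: log(6/1) = 1.7918
Sum over inside zeros: 3.0727.
I(r) = log|p(0)| + (inside sum) = 2.3026 + 3.0727 = 5.3753.
Closed form (all zeros inside, monic): I(r) = n·log(r) = 3·log(6) = 5.3753. ✓

I(r) ≈ 5.3753.


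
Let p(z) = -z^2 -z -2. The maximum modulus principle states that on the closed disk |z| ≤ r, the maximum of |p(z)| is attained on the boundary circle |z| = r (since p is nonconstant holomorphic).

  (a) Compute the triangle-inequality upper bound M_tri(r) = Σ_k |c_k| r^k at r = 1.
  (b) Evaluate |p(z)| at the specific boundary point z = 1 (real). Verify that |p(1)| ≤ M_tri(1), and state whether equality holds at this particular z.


Coefficients: c_0 = -2, c_1 = -1, c_2 = -1. Radius r = 1.
Part (a). Triangle bound: M_tri(r) = Σ_k |c_k| r^k
  = |-2|·1^0 + |-1|·1^1 + |-1|·1^2
  = 2 + 1 + 1 = 4.
This bounds M(r) := max_{|z|=r} |p(z)| from above; equality holds iff all terms c_k z^k can be made to align in phase at a single z on |z|=r.
Part (b). At z = 1 (real, on the circle |z| = r):
  p(1) = (-2)·1^0 + (-1)·1^1 + (-1)·1^2 = -4.
  |p(1)| = 4.
Since all nonzero coefficients share the same sign, |p(1)| = 4 = M_tri(1); the triangle bound is attained at z = 1, so in fact M(r) = 4.

M_tri(1) = 4; |p(1)| = 4; equality at z=1: yes.


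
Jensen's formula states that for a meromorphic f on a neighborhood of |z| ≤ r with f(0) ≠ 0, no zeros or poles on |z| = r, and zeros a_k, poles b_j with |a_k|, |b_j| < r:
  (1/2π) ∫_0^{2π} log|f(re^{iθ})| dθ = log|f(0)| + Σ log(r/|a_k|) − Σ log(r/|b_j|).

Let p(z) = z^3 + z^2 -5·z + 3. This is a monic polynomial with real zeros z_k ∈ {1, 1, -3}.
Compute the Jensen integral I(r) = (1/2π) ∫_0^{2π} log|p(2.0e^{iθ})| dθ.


Zeros: -3, 1, 1; r = 2.0.
Inside |z| < r: 1, 1. Outside (|z| ≥ r): -3.
p(0) = 3, so log|p(0)| = log(3) = 1.0986.
Apply Jensen: I(r) = log|p(0)| + Σ_k log(r/|z_k|), summed over zeros inside |z| < r.
  log(r/|z_k|) for z_k = 1: log(2.0/1) = 0.6931
  log(r/|z_k|) for z_k = 1: log(2.0/1) = 0.6931
  Outside zeros (-3) contribute nothing to the Jensen sum.
Sum over inside zeros: 1.3863.
I(r) = log|p(0)| + (inside sum) = 1.0986 + 1.3863 = 2.4849.
Note: since some zeros are outside |z| ≤ r, the simplified n·log(r) form does NOT apply — only the inside zeros contribute.

I(r) ≈ 2.4849.


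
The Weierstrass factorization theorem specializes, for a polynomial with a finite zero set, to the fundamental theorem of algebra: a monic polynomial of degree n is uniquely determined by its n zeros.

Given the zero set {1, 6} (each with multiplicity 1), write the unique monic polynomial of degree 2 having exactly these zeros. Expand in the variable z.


The polynomial is p(z) = ∏_{α ∈ S} (z − α), where S = {1, 6}.
Expanding the product yields: p(z) = z^2 -7·z + 6.
The resulting polynomial has degree 2 and real coefficients as required.

p(z) = z^2 -7·z + 6.


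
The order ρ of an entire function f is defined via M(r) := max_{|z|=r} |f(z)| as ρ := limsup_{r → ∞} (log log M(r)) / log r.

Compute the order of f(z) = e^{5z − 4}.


|e^{5z − 4}| = e^{Re(5·z) + -4} ≤ e^{5|z|^1 + -4} = e^{5r^1 + -4} on |z| = r, so ρ ≤ 1. Choosing z on |z|=r so that 5·z is real positive (always possible by picking arg z appropriately) gives |f(z)| = e^{5r^1 + -4}, matching the bound. The additive constant -4 does not affect log log M(r) ~ 1·log r. Hence ρ = 1.
Therefore ρ = 1.

Order ρ = 1.


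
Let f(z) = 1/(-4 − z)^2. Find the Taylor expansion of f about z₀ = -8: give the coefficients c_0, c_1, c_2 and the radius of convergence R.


Let w = z − z₀, so z = z₀ + w.
Then -4 − z = -4 − (z₀ + w) = (-4 − z₀) − w = 4 − w.
f(z) = 1/(4 − w)^2 = (1/(4)^2) · (1 − w/(4))^{−2}.
By the binomial series (1−u)^{−2} = Σ_{n≥0} C(n+1, 1) u^n for |u|<1, with u = w/(4):
  c_n = C(n+1, 1) / (4)^(n+2).
  c_0 = 1/(4)^2 = 1/16.
  c_1 = 2/(4)^3 = 1/32.
  c_2 = 3/(4)^4 = 3/256.
The series is valid for |w/d| < 1, i.e. |z − z₀| < |d|.
Radius of convergence: R = |-4 − z₀| = |4| = 4 (distance from z₀ to the singularity z = -4).

c_0 = 1/16, c_1 = 1/32, c_2 = 3/256; R = 4.


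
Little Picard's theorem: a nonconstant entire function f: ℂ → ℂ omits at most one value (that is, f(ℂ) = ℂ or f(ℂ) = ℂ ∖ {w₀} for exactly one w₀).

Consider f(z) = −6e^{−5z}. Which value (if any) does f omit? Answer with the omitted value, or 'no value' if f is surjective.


Little Picard bounds the complement of f(ℂ) to at most one point.
e^{−5z} is never zero on ℂ, so -6·e^{−5z} takes every value in ℂ ∖ {0}. Adding 0 shifts the range to ℂ ∖ {0}. Thus f omits exactly the value 0.

Omitted value: 0.


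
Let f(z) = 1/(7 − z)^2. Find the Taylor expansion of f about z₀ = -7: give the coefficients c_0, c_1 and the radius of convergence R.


Let w = z − z₀, so z = z₀ + w.
Then 7 − z = 7 − (z₀ + w) = (7 − z₀) − w = 14 − w.
f(z) = 1/(14 − w)^2 = (1/(14)^2) · (1 − w/(14))^{−2}.
By the binomial series (1−u)^{−2} = Σ_{n≥0} C(n+1, 1) u^n for |u|<1, with u = w/(14):
  c_n = C(n+1, 1) / (14)^(n+2).
  c_0 = 1/(14)^2 = 1/196.
  c_1 = 2/(14)^3 = 1/1372.
The series is valid for |w/d| < 1, i.e. |z − z₀| < |d|.
Radius of convergence: R = |7 − z₀| = |14| = 14 (distance from z₀ to the singularity z = 7).

c_0 = 1/196, c_1 = 1/1372; R = 14.
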